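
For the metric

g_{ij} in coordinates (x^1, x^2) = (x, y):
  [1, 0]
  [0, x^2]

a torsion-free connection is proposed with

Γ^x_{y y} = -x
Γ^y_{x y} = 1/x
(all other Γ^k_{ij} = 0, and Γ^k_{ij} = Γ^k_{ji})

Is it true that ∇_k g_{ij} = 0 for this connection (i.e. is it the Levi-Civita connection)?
Using ∇_k g_{ij} = ∂_k g_{ij} - Γ^m_{ki} g_{mj} - Γ^m_{kj} g_{im}:
e.g. ∇_x g_{yy} = (2*x) - (x) - (x) = 0
Every component ∇_k g_{ij} vanishes: the connection is metric compatible.
Yes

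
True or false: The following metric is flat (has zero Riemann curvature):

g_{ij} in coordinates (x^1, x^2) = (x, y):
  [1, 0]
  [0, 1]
All metric components are constant, so every Christoffel symbol vanishes and R^i_{jkl} = 0.
True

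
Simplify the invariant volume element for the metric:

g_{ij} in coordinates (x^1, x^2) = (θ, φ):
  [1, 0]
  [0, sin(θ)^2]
det(g) = sin(θ)^2
√|det(g)| = sin(θ) (taking 0 < θ < π so that |sin(θ)| = sin(θ))
Volume element: dV = sin(θ) dθ dφ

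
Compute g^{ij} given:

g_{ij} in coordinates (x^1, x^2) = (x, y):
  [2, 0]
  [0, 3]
The metric is diagonal, so g^{ij} is diagonal with entries 1/g_{ii}: diag(1/2, 1/3).
g^{ij}:
  [1/2, 0]
  [0, 1/3]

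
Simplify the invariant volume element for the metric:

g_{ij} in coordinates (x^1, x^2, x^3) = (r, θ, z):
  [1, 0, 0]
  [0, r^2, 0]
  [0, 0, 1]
det(g) = r^2
√|det(g)| = r
Volume element: dV = r dr dθ dz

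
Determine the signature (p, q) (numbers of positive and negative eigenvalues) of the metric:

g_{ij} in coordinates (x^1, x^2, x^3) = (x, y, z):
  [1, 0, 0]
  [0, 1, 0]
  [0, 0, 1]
The metric is diagonal, so its eigenvalues are the diagonal entries: 1, 1, 1 (at a generic point, where coordinate-dependent entries are positive).
3 positive, 0 negative.
(3, 0) - Riemannian (positive definite)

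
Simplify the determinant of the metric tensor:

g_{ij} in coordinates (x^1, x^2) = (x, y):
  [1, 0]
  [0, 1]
For a 2×2 metric: det(g) = g_{11}·g_{22} - g_{12}·g_{21}
= (1)·(1) - (0)·(0)
= 1 - 0
det(g) = 1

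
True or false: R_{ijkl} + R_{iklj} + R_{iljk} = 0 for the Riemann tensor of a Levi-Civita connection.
This is the first (algebraic) Bianchi identity.
True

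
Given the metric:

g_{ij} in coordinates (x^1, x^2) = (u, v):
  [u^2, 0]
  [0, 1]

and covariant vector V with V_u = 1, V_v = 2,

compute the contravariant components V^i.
Inverse metric (diagonal): g^{uu} = 1/u^2, g^{vv} = 1
V^i = g^{ij} V_j:
V^u = (1/u^2)(1) + (0)(2) = 1/u^2
V^v = (0)(1) + (1)(2) = 2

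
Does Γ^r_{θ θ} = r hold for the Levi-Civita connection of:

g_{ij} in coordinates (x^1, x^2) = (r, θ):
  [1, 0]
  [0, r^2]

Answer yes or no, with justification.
Γ^r_{θ θ} = (1/2) g^{rr} (∂_θ g_{rθ} + ∂_θ g_{rθ} - ∂_r g_{θθ}) = (1/2)(1)((0) + (0) - (2*r)) = -r
This differs from the proposed value r.
No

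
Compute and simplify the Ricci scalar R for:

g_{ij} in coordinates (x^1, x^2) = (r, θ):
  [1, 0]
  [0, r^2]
Non-zero Christoffel symbols (Γ^k_{ij} = Γ^k_{ji}):
Γ^r_{θ θ} = -r
Γ^θ_{r θ} = 1/r
Ricci tensor (R_{ij} = R^k_{ikj}): R_{rr} = 0, R_{rθ} = 0, R_{θθ} = 0
Inverse metric: g^{rr} = 1, g^{θθ} = 1/r^2
R = g^{ij} R_{ij} = (1)(0) + (1/r^2)(0) = 0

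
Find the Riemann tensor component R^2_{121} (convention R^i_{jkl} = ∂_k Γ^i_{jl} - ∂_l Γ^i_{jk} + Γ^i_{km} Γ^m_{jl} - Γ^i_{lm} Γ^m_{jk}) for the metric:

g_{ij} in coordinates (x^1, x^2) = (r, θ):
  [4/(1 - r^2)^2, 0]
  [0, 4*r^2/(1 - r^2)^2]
Non-zero Christoffel symbols (Γ^k_{ij} = Γ^k_{ji}):
Γ^r_{r r} = 2*r/(1 - r^2)
Γ^r_{θ θ} = (r^3 + r)/(r^2 - 1)
Γ^θ_{r θ} = (-r^2 - 1)/(r^3 - r)
R^θ_{r θ r} = ∂_θ Γ^θ_{r r} - ∂_r Γ^θ_{r θ} + Γ^θ_{θ m} Γ^m_{r r} - Γ^θ_{r m} Γ^m_{r θ}
  = (0) - ((r^4 + 4*r^2 - 1)/(r^3 - r)^2) + (2*(r^2 + 1)/(r^2 - 1)^2) - ((r^2 + 1)^2/(r^3 - r)^2) = -4/(r^2 - 1)^2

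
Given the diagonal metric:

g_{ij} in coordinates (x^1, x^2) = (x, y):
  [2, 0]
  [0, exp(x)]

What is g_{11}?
With x^1 = x, x^2 = y, g_{11} = g_{xx} is the row-1, column-1 entry of the matrix.
g_{11} = 2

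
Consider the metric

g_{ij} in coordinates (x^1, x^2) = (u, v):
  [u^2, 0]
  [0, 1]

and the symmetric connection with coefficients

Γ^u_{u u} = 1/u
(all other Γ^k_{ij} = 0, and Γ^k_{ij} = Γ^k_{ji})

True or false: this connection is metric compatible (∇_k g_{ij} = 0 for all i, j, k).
Using ∇_k g_{ij} = ∂_k g_{ij} - Γ^m_{ki} g_{mj} - Γ^m_{kj} g_{im}:
e.g. ∇_u g_{uu} = (2*u) - (u) - (u) = 0
Every component ∇_k g_{ij} vanishes: the connection is metric compatible.
True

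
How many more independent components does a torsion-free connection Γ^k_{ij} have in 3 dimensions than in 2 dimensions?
Independent components in n dimensions: n × n(n+1)/2 = n^2(n+1)/2.
3D: 3 × 6 = 18
2D: 2 × 3 = 6
Difference = 18 - 6 = 12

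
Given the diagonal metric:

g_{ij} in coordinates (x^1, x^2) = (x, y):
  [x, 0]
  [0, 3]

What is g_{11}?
With x^1 = x, x^2 = y, g_{11} = g_{xx} is the row-1, column-1 entry of the matrix.
g_{11} = x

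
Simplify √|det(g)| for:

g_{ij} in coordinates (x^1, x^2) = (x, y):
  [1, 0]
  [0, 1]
det(g) = 1
√|det(g)| = 1
Volume element: dV = 1 dx dy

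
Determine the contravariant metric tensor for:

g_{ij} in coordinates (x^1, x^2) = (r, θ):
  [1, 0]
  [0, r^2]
The metric is diagonal, so g^{ij} is diagonal with entries 1/g_{ii}: diag(1, 1/(r^2)).
g^{ij}:
  [1, 0]
  [0, 1/r^2]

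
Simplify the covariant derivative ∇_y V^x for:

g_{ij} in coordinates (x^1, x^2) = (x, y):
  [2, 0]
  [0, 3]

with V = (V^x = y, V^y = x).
All Christoffel symbols are zero.
∇_y V^x = ∂_y V^x + Γ^x_{y j} V^j
  = (1) + (0)(y) + (0)(x)
  = 1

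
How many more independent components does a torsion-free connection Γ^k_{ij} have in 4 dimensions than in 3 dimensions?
Independent components in n dimensions: n × n(n+1)/2 = n^2(n+1)/2.
4D: 4 × 10 = 40
3D: 3 × 6 = 18
Difference = 40 - 18 = 22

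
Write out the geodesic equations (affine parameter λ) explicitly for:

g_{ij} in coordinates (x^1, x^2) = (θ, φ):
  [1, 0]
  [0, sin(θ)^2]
Geodesic equation: d^2x^k/dλ^2 + Γ^k_{ij} (dx^i/dλ)(dx^j/dλ) = 0.
Non-zero Christoffel symbols:
Γ^θ_{φ φ} = -sin(2*θ)/2
Γ^φ_{θ φ} = 1/tan(θ)
Substituting (the symmetric pair Γ^k_{ij}, Γ^k_{ji} combines into a factor 2):
d^2θ/dλ^2 - (sin(2*θ)/2) (dφ/dλ)^2 = 0
d^2φ/dλ^2 + (2/tan(θ)) (dθ/dλ)(dφ/dλ) = 0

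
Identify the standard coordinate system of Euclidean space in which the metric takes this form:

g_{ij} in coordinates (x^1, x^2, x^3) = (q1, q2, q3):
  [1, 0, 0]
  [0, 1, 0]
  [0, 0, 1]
All components are constant and the metric is the identity, i.e. orthonormal rectilinear coordinates.
Cartesian (3D) coordinates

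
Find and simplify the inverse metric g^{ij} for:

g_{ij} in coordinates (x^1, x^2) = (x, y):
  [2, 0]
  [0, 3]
The metric is diagonal, so g^{ij} is diagonal with entries 1/g_{ii}: diag(1/2, 1/3).
g^{ij}:
  [1/2, 0]
  [0, 1/3]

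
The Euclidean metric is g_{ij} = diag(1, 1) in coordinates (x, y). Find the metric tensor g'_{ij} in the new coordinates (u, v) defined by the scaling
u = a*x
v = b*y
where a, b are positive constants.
Invert the transformation: x = u/a, y = v/b
g'_{ij} = (∂x^k/∂x'^i)(∂x^l/∂x'^j) g_{kl}; with g_{kl} = δ_{kl} this is Σ_k (∂x^k/∂x'^i)(∂x^k/∂x'^j).
Jacobian: ∂x/∂u = 1/a, ∂x/∂v = 0, ∂y/∂u = 0, ∂y/∂v = 1/b
g'_{uu} = (1/a)(1/a) + (0)(0) = 1/a^2
g'_{uv} = (1/a)(0) + (0)(1/b) = 0
g'_{vv} = (0)(0) + (1/b)(1/b) = 1/b^2
g'_{ij} = diag(1/a^2, 1/b^2)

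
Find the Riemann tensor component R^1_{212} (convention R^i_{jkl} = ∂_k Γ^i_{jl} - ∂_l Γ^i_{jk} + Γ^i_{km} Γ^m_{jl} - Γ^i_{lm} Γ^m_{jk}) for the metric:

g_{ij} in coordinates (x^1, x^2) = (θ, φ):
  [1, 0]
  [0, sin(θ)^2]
Non-zero Christoffel symbols (Γ^k_{ij} = Γ^k_{ji}):
Γ^θ_{φ φ} = -sin(2*θ)/2
Γ^φ_{θ φ} = 1/tan(θ)
R^θ_{φ θ φ} = ∂_θ Γ^θ_{φ φ} - ∂_φ Γ^θ_{φ θ} + Γ^θ_{θ m} Γ^m_{φ φ} - Γ^θ_{φ m} Γ^m_{φ θ}
  = (-cos(2*θ)) - (0) + (0) - (-cos(θ)^2) = sin(θ)^2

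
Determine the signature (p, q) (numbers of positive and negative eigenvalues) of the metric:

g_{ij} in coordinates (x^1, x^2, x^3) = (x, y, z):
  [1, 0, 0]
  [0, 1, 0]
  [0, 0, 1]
The metric is diagonal, so its eigenvalues are the diagonal entries: 1, 1, 1 (at a generic point, where coordinate-dependent entries are positive).
3 positive, 0 negative.
(3, 0) - Riemannian (positive definite)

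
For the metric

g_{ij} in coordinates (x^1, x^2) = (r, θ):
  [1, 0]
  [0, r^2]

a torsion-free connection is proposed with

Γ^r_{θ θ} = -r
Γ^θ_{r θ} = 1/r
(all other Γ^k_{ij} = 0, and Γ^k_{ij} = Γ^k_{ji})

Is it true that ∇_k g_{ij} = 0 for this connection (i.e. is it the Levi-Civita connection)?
Using ∇_k g_{ij} = ∂_k g_{ij} - Γ^m_{ki} g_{mj} - Γ^m_{kj} g_{im}:
e.g. ∇_r g_{θθ} = (2*r) - (r) - (r) = 0
Every component ∇_k g_{ij} vanishes: the connection is metric compatible.
Yes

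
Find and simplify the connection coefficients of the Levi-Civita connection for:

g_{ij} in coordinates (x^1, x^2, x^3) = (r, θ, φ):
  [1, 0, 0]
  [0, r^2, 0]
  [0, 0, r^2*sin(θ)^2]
Using Γ^k_{ij} = (1/2) g^{km} (∂_i g_{mj} + ∂_j g_{mi} - ∂_m g_{ij}); the metric is diagonal, so only the m = k term contributes.
Non-zero symbols (using the symmetry Γ^k_{ij} = Γ^k_{ji}):
Γ^r_{θ θ} = (1/2) g^{rr} (∂_θ g_{rθ} + ∂_θ g_{rθ} - ∂_r g_{θθ}) = (1/2)(1)((0) + (0) - (2*r)) = -r
Γ^r_{φ φ} = (1/2) g^{rr} (∂_φ g_{rφ} + ∂_φ g_{rφ} - ∂_r g_{φφ}) = (1/2)(1)((0) + (0) - (2*r*sin(θ)^2)) = -r*sin(θ)^2
Γ^θ_{r θ} = (1/2) g^{θθ} (∂_r g_{θθ} + ∂_θ g_{θr} - ∂_θ g_{rθ}) = (1/2)(1/r^2)((2*r) + (0) - (0)) = 1/r
Γ^θ_{φ φ} = (1/2) g^{θθ} (∂_φ g_{θφ} + ∂_φ g_{θφ} - ∂_θ g_{φφ}) = (1/2)(1/r^2)((0) + (0) - (r^2*sin(2*θ))) = -sin(2*θ)/2
Γ^φ_{r φ} = (1/2) g^{φφ} (∂_r g_{φφ} + ∂_φ g_{φr} - ∂_φ g_{rφ}) = (1/2)(1/(r^2*sin(θ)^2))((2*r*sin(θ)^2) + (0) - (0)) = 1/r
Γ^φ_{θ φ} = (1/2) g^{φφ} (∂_θ g_{φφ} + ∂_φ g_{φθ} - ∂_φ g_{θφ}) = (1/2)(1/(r^2*sin(θ)^2))((r^2*sin(2*θ)) + (0) - (0)) = 1/tan(θ)
All other Christoffel symbols are zero.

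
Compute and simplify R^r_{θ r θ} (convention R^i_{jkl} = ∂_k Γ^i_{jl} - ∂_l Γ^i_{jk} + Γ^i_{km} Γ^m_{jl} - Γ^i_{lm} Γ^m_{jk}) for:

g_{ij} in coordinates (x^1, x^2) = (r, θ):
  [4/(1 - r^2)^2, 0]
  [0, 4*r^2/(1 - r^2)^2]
Non-zero Christoffel symbols (Γ^k_{ij} = Γ^k_{ji}):
Γ^r_{r r} = 2*r/(1 - r^2)
Γ^r_{θ θ} = (r^3 + r)/(r^2 - 1)
Γ^θ_{r θ} = (-r^2 - 1)/(r^3 - r)
R^r_{θ r θ} = ∂_r Γ^r_{θ θ} - ∂_θ Γ^r_{θ r} + Γ^r_{r m} Γ^m_{θ θ} - Γ^r_{θ m} Γ^m_{θ r}
  = ((r^4 - 4*r^2 - 1)/(r^2 - 1)^2) - (0) + (-2*r^2*(r^2 + 1)/(r^2 - 1)^2) - (-(r^2 + 1)^2/(r^2 - 1)^2) = -4*r^2/(r^2 - 1)^2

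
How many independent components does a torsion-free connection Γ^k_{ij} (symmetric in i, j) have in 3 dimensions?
Γ^k_{ij} has n choices for the upper index and n(n+1)/2 independent symmetric lower index pairs.
Total = 3 × 3×4/2 = 3 × 6 = 18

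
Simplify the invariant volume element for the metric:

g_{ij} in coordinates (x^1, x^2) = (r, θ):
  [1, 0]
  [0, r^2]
det(g) = r^2
√|det(g)| = r
Volume element: dV = r dr dθ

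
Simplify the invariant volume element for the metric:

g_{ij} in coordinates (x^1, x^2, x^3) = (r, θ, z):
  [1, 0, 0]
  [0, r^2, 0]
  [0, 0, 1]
det(g) = r^2
√|det(g)| = r
Volume element: dV = r dr dθ dz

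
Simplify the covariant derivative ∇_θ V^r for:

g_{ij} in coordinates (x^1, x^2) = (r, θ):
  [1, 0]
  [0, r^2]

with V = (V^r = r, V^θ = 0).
Non-zero Christoffel symbols:
Γ^r_{θ θ} = -r
Γ^θ_{r θ} = 1/r
∇_θ V^r = ∂_θ V^r + Γ^r_{θ j} V^j
  = (0) + (0)(r) + (-r)(0)
  = 0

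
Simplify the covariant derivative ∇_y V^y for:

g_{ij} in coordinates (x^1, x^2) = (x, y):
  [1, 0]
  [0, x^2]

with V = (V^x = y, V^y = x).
Non-zero Christoffel symbols:
Γ^x_{y y} = -x
Γ^y_{x y} = 1/x
∇_y V^y = ∂_y V^y + Γ^y_{y j} V^j
  = (0) + (1/x)(y) + (0)(x)
  = y/x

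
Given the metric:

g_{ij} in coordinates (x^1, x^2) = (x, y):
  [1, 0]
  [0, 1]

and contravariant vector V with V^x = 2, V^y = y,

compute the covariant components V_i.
V_i = g_{ij} V^j:
V_x = (1)(2) + (0)(y) = 2
V_y = (0)(2) + (1)(y) = y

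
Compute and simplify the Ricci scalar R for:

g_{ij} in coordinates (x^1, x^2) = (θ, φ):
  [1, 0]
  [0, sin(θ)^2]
Non-zero Christoffel symbols (Γ^k_{ij} = Γ^k_{ji}):
Γ^θ_{φ φ} = -sin(2*θ)/2
Γ^φ_{θ φ} = 1/tan(θ)
Ricci tensor (R_{ij} = R^k_{ikj}): R_{θθ} = 1, R_{θφ} = 0, R_{φφ} = sin(θ)^2
Inverse metric: g^{θθ} = 1, g^{φφ} = 1/sin(θ)^2
R = g^{ij} R_{ij} = (1)(1) + (1/sin(θ)^2)(sin(θ)^2) = 2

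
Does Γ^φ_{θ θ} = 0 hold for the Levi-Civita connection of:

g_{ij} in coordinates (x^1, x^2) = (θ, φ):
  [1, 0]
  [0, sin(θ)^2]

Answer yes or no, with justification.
Γ^φ_{θ θ} = (1/2) g^{φφ} (∂_θ g_{φθ} + ∂_θ g_{φθ} - ∂_φ g_{θθ}) = (1/2)(1/sin(θ)^2)((0) + (0) - (0)) = 0
This equals the proposed value 0.
Yes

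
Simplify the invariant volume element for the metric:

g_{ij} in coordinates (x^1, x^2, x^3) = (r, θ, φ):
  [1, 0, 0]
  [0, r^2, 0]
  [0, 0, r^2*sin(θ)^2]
det(g) = r^4*sin(θ)^2
√|det(g)| = r^2*sin(θ) (taking 0 < θ < π so that |sin(θ)| = sin(θ))
Volume element: dV = r^2*sin(θ) dr dθ dφ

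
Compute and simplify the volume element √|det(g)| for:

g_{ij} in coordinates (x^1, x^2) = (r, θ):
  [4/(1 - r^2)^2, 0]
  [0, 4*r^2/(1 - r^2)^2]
det(g) = 16*r^2/(1 - r^2)^4
√|det(g)| = 4*r/(r^2 - 1)^2
Volume element: dV = 4*r/(r^2 - 1)^2 dr dθ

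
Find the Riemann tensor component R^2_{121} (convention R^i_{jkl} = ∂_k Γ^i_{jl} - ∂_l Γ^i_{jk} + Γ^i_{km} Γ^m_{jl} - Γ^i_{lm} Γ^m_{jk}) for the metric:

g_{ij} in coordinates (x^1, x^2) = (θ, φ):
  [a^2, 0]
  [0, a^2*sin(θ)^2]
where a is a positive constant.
Non-zero Christoffel symbols (Γ^k_{ij} = Γ^k_{ji}):
Γ^θ_{φ φ} = -sin(2*θ)/2
Γ^φ_{θ φ} = 1/tan(θ)
R^φ_{θ φ θ} = ∂_φ Γ^φ_{θ θ} - ∂_θ Γ^φ_{θ φ} + Γ^φ_{φ m} Γ^m_{θ θ} - Γ^φ_{θ m} Γ^m_{θ φ}
  = (0) - (-1/sin(θ)^2) + (0) - (1/tan(θ)^2) = 1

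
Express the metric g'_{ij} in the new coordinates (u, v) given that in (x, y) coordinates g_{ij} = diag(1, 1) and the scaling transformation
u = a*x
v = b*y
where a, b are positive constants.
Invert the transformation: x = u/a, y = v/b
g'_{ij} = (∂x^k/∂x'^i)(∂x^l/∂x'^j) g_{kl}; with g_{kl} = δ_{kl} this is Σ_k (∂x^k/∂x'^i)(∂x^k/∂x'^j).
Jacobian: ∂x/∂u = 1/a, ∂x/∂v = 0, ∂y/∂u = 0, ∂y/∂v = 1/b
g'_{uu} = (1/a)(1/a) + (0)(0) = 1/a^2
g'_{uv} = (1/a)(0) + (0)(1/b) = 0
g'_{vv} = (0)(0) + (1/b)(1/b) = 1/b^2
g'_{ij} = diag(1/a^2, 1/b^2)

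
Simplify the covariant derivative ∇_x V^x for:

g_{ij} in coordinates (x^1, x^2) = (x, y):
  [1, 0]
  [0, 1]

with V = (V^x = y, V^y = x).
All Christoffel symbols are zero.
∇_x V^x = ∂_x V^x + Γ^x_{x j} V^j
  = (0) + (0)(y) + (0)(x)
  = 0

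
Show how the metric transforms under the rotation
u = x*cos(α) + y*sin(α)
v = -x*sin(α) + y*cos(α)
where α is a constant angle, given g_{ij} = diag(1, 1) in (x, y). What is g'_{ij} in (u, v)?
Invert the transformation: x = u*cos(α) - v*sin(α), y = u*sin(α) + v*cos(α)
g'_{ij} = (∂x^k/∂x'^i)(∂x^l/∂x'^j) g_{kl}; with g_{kl} = δ_{kl} this is Σ_k (∂x^k/∂x'^i)(∂x^k/∂x'^j).
Jacobian: ∂x/∂u = cos(α), ∂x/∂v = -sin(α), ∂y/∂u = sin(α), ∂y/∂v = cos(α)
g'_{uu} = (cos(α))(cos(α)) + (sin(α))(sin(α)) = 1
g'_{uv} = (cos(α))(-sin(α)) + (sin(α))(cos(α)) = 0
g'_{vv} = (-sin(α))(-sin(α)) + (cos(α))(cos(α)) = 1
g'_{ij} = diag(1, 1)
The Euclidean metric is invariant under rotations.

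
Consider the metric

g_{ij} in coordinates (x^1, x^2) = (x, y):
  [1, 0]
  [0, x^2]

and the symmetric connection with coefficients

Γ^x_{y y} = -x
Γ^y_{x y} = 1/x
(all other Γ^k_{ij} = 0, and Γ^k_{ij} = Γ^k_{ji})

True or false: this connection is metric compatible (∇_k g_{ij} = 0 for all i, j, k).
Using ∇_k g_{ij} = ∂_k g_{ij} - Γ^m_{ki} g_{mj} - Γ^m_{kj} g_{im}:
e.g. ∇_x g_{yy} = (2*x) - (x) - (x) = 0
Every component ∇_k g_{ij} vanishes: the connection is metric compatible.
True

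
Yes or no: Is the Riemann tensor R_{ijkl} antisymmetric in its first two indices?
R_{ijkl} = -R_{jikl} (follows from metric compatibility).
Yes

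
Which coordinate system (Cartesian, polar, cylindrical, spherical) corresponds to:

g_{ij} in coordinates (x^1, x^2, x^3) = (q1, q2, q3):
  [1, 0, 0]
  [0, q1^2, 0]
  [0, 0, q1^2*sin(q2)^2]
The line element ds^2 = dq1^2 + q1^2 dq2^2 + q1^2 sin(q2)^2 dq3^2 is dr^2 + r^2 dθ^2 + r^2 sin(θ)^2 dφ^2 with q1 = r, q2 = θ, q3 = φ.
spherical coordinates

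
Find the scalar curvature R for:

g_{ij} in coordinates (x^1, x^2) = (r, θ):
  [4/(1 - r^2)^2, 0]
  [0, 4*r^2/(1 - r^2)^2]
Non-zero Christoffel symbols (Γ^k_{ij} = Γ^k_{ji}):
Γ^r_{r r} = 2*r/(1 - r^2)
Γ^r_{θ θ} = (r^3 + r)/(r^2 - 1)
Γ^θ_{r θ} = (-r^2 - 1)/(r^3 - r)
Ricci tensor (R_{ij} = R^k_{ikj}): R_{rr} = -4/(r^2 - 1)^2, R_{rθ} = 0, R_{θθ} = -4*r^2/(r^2 - 1)^2
Inverse metric: g^{rr} = (1 - r^2)^2/4, g^{θθ} = (1 - r^2)^2/(4*r^2)
R = g^{ij} R_{ij} = ((1 - r^2)^2/4)(-4/(r^2 - 1)^2) + ((1 - r^2)^2/(4*r^2))(-4*r^2/(r^2 - 1)^2) = -2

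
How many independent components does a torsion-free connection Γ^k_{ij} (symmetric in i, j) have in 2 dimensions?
Γ^k_{ij} has n choices for the upper index and n(n+1)/2 independent symmetric lower index pairs.
Total = 2 × 2×3/2 = 2 × 3 = 6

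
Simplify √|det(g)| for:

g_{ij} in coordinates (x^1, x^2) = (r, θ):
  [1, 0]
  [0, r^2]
det(g) = r^2
√|det(g)| = r
Volume element: dV = r dr dθ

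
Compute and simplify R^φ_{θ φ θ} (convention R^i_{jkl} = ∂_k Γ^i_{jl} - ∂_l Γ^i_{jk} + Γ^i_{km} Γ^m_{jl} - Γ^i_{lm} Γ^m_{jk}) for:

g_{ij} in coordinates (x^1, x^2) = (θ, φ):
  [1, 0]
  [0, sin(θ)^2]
Non-zero Christoffel symbols (Γ^k_{ij} = Γ^k_{ji}):
Γ^θ_{φ φ} = -sin(2*θ)/2
Γ^φ_{θ φ} = 1/tan(θ)
R^φ_{θ φ θ} = ∂_φ Γ^φ_{θ θ} - ∂_θ Γ^φ_{θ φ} + Γ^φ_{φ m} Γ^m_{θ θ} - Γ^φ_{θ m} Γ^m_{θ φ}
  = (0) - (-1/sin(θ)^2) + (0) - (1/tan(θ)^2) = 1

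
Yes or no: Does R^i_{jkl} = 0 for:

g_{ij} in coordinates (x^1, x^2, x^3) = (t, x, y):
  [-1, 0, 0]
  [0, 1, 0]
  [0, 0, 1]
All metric components are constant, so every Christoffel symbol vanishes and R^i_{jkl} = 0.
Yes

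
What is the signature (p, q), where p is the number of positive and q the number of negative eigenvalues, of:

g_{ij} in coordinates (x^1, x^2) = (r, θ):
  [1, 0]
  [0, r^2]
The metric is diagonal, so its eigenvalues are the diagonal entries: 1, r^2 (at a generic point, where coordinate-dependent entries are positive).
2 positive, 0 negative.
(2, 0) - Riemannian (positive definite)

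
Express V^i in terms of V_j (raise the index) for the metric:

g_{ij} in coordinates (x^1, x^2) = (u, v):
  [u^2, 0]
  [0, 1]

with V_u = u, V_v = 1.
Inverse metric (diagonal): g^{uu} = 1/u^2, g^{vv} = 1
V^i = g^{ij} V_j:
V^u = (1/u^2)(u) + (0)(1) = 1/u
V^v = (0)(u) + (1)(1) = 1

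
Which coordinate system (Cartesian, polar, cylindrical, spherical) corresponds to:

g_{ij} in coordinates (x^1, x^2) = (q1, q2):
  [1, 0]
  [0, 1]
All components are constant and the metric is the identity, i.e. orthonormal rectilinear coordinates.
Cartesian (2D) coordinates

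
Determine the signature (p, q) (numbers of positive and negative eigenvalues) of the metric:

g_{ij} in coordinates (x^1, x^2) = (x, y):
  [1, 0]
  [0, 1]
The metric is diagonal, so its eigenvalues are the diagonal entries: 1, 1 (at a generic point, where coordinate-dependent entries are positive).
2 positive, 0 negative.
(2, 0) - Riemannian (positive definite)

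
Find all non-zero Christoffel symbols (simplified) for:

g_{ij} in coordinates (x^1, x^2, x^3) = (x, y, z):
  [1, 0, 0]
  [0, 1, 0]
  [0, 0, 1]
Using Γ^k_{ij} = (1/2) g^{km} (∂_i g_{mj} + ∂_j g_{mi} - ∂_m g_{ij}); the metric is diagonal, so only the m = k term contributes.
Every metric component is constant, so all ∂_m g_{ij} = 0 and every Christoffel symbol vanishes.
All Christoffel symbols are zero.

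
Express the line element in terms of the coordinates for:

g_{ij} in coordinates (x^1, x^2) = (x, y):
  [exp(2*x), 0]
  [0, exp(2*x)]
ds^2 = g_{ij} dx^i dx^j; only the non-zero components contribute.
ds^2 = exp(2*x) dx^2 + exp(2*x) dy^2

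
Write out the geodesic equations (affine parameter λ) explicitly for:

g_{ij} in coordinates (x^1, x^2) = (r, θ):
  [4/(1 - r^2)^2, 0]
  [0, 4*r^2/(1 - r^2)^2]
Geodesic equation: d^2x^k/dλ^2 + Γ^k_{ij} (dx^i/dλ)(dx^j/dλ) = 0.
Non-zero Christoffel symbols:
Γ^r_{r r} = 2*r/(1 - r^2)
Γ^r_{θ θ} = (r^3 + r)/(r^2 - 1)
Γ^θ_{r θ} = (-r^2 - 1)/(r^3 - r)
Substituting (the symmetric pair Γ^k_{ij}, Γ^k_{ji} combines into a factor 2):
d^2r/dλ^2 + (2*r/(1 - r^2)) (dr/dλ)^2 + ((r^3 + r)/(r^2 - 1)) (dθ/dλ)^2 = 0
d^2θ/dλ^2 + ((-2*r^2 - 2)/(r^3 - r)) (dr/dλ)(dθ/dλ) = 0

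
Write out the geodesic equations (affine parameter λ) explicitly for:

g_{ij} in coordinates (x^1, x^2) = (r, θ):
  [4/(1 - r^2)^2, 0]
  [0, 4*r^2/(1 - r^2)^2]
Geodesic equation: d^2x^k/dλ^2 + Γ^k_{ij} (dx^i/dλ)(dx^j/dλ) = 0.
Non-zero Christoffel symbols:
Γ^r_{r r} = 2*r/(1 - r^2)
Γ^r_{θ θ} = (r^3 + r)/(r^2 - 1)
Γ^θ_{r θ} = (-r^2 - 1)/(r^3 - r)
Substituting (the symmetric pair Γ^k_{ij}, Γ^k_{ji} combines into a factor 2):
d^2r/dλ^2 + (2*r/(1 - r^2)) (dr/dλ)^2 + ((r^3 + r)/(r^2 - 1)) (dθ/dλ)^2 = 0
d^2θ/dλ^2 + ((-2*r^2 - 2)/(r^3 - r)) (dr/dλ)(dθ/dλ) = 0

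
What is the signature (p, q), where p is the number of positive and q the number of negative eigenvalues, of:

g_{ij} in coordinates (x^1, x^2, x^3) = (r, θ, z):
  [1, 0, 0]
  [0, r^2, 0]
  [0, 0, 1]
The metric is diagonal, so its eigenvalues are the diagonal entries: 1, r^2, 1 (at a generic point, where coordinate-dependent entries are positive).
3 positive, 0 negative.
(3, 0) - Riemannian (positive definite)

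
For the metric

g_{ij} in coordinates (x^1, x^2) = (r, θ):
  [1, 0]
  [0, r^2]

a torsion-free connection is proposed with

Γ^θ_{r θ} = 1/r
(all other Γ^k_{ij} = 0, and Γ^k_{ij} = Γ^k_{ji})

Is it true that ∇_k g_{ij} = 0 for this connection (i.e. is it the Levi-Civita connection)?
Using ∇_k g_{ij} = ∂_k g_{ij} - Γ^m_{ki} g_{mj} - Γ^m_{kj} g_{im}:
∇_θ g_{rθ} = (0) - (r) - (0) = -r ≠ 0
So the connection is not metric compatible (it is not the Levi-Civita connection).
No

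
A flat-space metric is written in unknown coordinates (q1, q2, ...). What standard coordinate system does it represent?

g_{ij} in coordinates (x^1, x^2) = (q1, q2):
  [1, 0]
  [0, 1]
All components are constant and the metric is the identity, i.e. orthonormal rectilinear coordinates.
Cartesian (2D) coordinates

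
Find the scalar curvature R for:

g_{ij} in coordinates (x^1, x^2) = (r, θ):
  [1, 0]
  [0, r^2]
Non-zero Christoffel symbols (Γ^k_{ij} = Γ^k_{ji}):
Γ^r_{θ θ} = -r
Γ^θ_{r θ} = 1/r
Ricci tensor (R_{ij} = R^k_{ikj}): R_{rr} = 0, R_{rθ} = 0, R_{θθ} = 0
Inverse metric: g^{rr} = 1, g^{θθ} = 1/r^2
R = g^{ij} R_{ij} = (1)(0) + (1/r^2)(0) = 0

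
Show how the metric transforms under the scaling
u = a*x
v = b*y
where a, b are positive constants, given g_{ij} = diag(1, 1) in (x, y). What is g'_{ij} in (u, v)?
Invert the transformation: x = u/a, y = v/b
g'_{ij} = (∂x^k/∂x'^i)(∂x^l/∂x'^j) g_{kl}; with g_{kl} = δ_{kl} this is Σ_k (∂x^k/∂x'^i)(∂x^k/∂x'^j).
Jacobian: ∂x/∂u = 1/a, ∂x/∂v = 0, ∂y/∂u = 0, ∂y/∂v = 1/b
g'_{uu} = (1/a)(1/a) + (0)(0) = 1/a^2
g'_{uv} = (1/a)(0) + (0)(1/b) = 0
g'_{vv} = (0)(0) + (1/b)(1/b) = 1/b^2
g'_{ij} = diag(1/a^2, 1/b^2)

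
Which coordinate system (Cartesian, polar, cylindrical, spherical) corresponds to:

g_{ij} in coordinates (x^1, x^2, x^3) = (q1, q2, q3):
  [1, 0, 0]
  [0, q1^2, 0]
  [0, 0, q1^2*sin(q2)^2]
The line element ds^2 = dq1^2 + q1^2 dq2^2 + q1^2 sin(q2)^2 dq3^2 is dr^2 + r^2 dθ^2 + r^2 sin(θ)^2 dφ^2 with q1 = r, q2 = θ, q3 = φ.
spherical coordinates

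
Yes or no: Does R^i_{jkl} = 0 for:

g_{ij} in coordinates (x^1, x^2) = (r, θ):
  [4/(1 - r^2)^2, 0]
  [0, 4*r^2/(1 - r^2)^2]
Non-zero Christoffel symbols:
Γ^r_{r r} = 2*r/(1 - r^2)
Γ^r_{θ θ} = (r^3 + r)/(r^2 - 1)
Γ^θ_{r θ} = (-r^2 - 1)/(r^3 - r)
Ricci tensor: R_{rr} = -4/(r^2 - 1)^2, R_{rθ} = 0, R_{θθ} = -4*r^2/(r^2 - 1)^2
The Ricci tensor is non-zero, so the Riemann tensor is non-zero: not flat.
No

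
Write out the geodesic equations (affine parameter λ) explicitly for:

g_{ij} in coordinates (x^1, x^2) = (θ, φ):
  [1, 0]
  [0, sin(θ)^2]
Geodesic equation: d^2x^k/dλ^2 + Γ^k_{ij} (dx^i/dλ)(dx^j/dλ) = 0.
Non-zero Christoffel symbols:
Γ^θ_{φ φ} = -sin(2*θ)/2
Γ^φ_{θ φ} = 1/tan(θ)
Substituting (the symmetric pair Γ^k_{ij}, Γ^k_{ji} combines into a factor 2):
d^2θ/dλ^2 - (sin(2*θ)/2) (dφ/dλ)^2 = 0
d^2φ/dλ^2 + (2/tan(θ)) (dθ/dλ)(dφ/dλ) = 0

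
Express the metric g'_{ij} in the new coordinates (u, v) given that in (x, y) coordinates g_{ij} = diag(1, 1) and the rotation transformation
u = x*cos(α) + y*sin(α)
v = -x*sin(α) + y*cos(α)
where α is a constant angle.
Invert the transformation: x = u*cos(α) - v*sin(α), y = u*sin(α) + v*cos(α)
g'_{ij} = (∂x^k/∂x'^i)(∂x^l/∂x'^j) g_{kl}; with g_{kl} = δ_{kl} this is Σ_k (∂x^k/∂x'^i)(∂x^k/∂x'^j).
Jacobian: ∂x/∂u = cos(α), ∂x/∂v = -sin(α), ∂y/∂u = sin(α), ∂y/∂v = cos(α)
g'_{uu} = (cos(α))(cos(α)) + (sin(α))(sin(α)) = 1
g'_{uv} = (cos(α))(-sin(α)) + (sin(α))(cos(α)) = 0
g'_{vv} = (-sin(α))(-sin(α)) + (cos(α))(cos(α)) = 1
g'_{ij} = diag(1, 1)
The Euclidean metric is invariant under rotations.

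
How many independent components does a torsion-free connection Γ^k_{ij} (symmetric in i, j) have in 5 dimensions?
Γ^k_{ij} has n choices for the upper index and n(n+1)/2 independent symmetric lower index pairs.
Total = 5 × 5×6/2 = 5 × 15 = 75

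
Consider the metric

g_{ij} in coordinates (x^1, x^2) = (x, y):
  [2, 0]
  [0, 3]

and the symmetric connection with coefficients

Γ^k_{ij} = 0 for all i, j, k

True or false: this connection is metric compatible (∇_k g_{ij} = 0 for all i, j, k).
Using ∇_k g_{ij} = ∂_k g_{ij} - Γ^m_{ki} g_{mj} - Γ^m_{kj} g_{im}:
e.g. ∇_x g_{yy} = (0) - (0) - (0) = 0
Every component ∇_k g_{ij} vanishes: the connection is metric compatible.
True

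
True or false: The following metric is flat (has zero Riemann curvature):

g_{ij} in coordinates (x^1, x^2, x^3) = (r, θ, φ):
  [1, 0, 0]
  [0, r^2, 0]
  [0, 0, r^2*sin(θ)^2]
Non-zero Christoffel symbols:
Γ^r_{θ θ} = -r
Γ^r_{φ φ} = -r*sin(θ)^2
Γ^θ_{r θ} = 1/r
Γ^θ_{φ φ} = -sin(2*θ)/2
Γ^φ_{r φ} = 1/r
Γ^φ_{θ φ} = 1/tan(θ)
Ricci tensor: R_{rr} = 0, R_{rθ} = 0, R_{rφ} = 0, R_{θθ} = 0, R_{θφ} = 0, R_{φφ} = 0
All R_{ij} vanish; in 3 dimensions the Riemann tensor is fully determined by the Ricci tensor, so R^i_{jkl} = 0: the metric is flat (curvilinear coordinates on flat space).
True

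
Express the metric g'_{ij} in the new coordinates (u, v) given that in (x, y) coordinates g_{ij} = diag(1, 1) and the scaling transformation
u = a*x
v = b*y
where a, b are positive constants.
Invert the transformation: x = u/a, y = v/b
g'_{ij} = (∂x^k/∂x'^i)(∂x^l/∂x'^j) g_{kl}; with g_{kl} = δ_{kl} this is Σ_k (∂x^k/∂x'^i)(∂x^k/∂x'^j).
Jacobian: ∂x/∂u = 1/a, ∂x/∂v = 0, ∂y/∂u = 0, ∂y/∂v = 1/b
g'_{uu} = (1/a)(1/a) + (0)(0) = 1/a^2
g'_{uv} = (1/a)(0) + (0)(1/b) = 0
g'_{vv} = (0)(0) + (1/b)(1/b) = 1/b^2
g'_{ij} = diag(1/a^2, 1/b^2)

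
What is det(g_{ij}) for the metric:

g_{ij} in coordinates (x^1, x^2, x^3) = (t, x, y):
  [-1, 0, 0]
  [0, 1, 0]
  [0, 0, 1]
Diagonal metric: det(g) = g_{11}·g_{22}·g_{33}
= (-1)·(1)·(1)
det(g) = -1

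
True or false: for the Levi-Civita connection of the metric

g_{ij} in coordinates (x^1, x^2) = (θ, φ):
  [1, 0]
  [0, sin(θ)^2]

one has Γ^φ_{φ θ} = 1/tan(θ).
Γ^φ_{φ θ} = (1/2) g^{φφ} (∂_φ g_{φθ} + ∂_θ g_{φφ} - ∂_φ g_{φθ}) = (1/2)(1/sin(θ)^2)((0) + (sin(2*θ)) - (0)) = 1/tan(θ)
This equals the proposed value 1/tan(θ).
True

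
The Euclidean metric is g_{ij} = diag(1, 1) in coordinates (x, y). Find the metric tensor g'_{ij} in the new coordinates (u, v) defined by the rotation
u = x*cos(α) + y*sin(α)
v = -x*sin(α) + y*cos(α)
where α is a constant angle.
Invert the transformation: x = u*cos(α) - v*sin(α), y = u*sin(α) + v*cos(α)
g'_{ij} = (∂x^k/∂x'^i)(∂x^l/∂x'^j) g_{kl}; with g_{kl} = δ_{kl} this is Σ_k (∂x^k/∂x'^i)(∂x^k/∂x'^j).
Jacobian: ∂x/∂u = cos(α), ∂x/∂v = -sin(α), ∂y/∂u = sin(α), ∂y/∂v = cos(α)
g'_{uu} = (cos(α))(cos(α)) + (sin(α))(sin(α)) = 1
g'_{uv} = (cos(α))(-sin(α)) + (sin(α))(cos(α)) = 0
g'_{vv} = (-sin(α))(-sin(α)) + (cos(α))(cos(α)) = 1
g'_{ij} = diag(1, 1)
The Euclidean metric is invariant under rotations.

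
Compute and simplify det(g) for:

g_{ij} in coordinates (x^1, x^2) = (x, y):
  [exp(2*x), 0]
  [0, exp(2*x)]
For a 2×2 metric: det(g) = g_{11}·g_{22} - g_{12}·g_{21}
= (exp(2*x))·(exp(2*x)) - (0)·(0)
= exp(4*x) - 0
det(g) = exp(4*x)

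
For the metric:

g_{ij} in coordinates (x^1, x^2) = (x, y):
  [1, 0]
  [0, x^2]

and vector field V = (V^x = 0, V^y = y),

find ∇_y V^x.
Non-zero Christoffel symbols:
Γ^x_{y y} = -x
Γ^y_{x y} = 1/x
∇_y V^x = ∂_y V^x + Γ^x_{y j} V^j
  = (0) + (0)(0) + (-x)(y)
  = -x*y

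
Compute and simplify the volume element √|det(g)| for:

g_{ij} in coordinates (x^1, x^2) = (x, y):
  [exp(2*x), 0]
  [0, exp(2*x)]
det(g) = exp(4*x)
√|det(g)| = exp(2*x)
Volume element: dV = exp(2*x) dx dy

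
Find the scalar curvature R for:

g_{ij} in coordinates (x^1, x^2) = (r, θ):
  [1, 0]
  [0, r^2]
Non-zero Christoffel symbols (Γ^k_{ij} = Γ^k_{ji}):
Γ^r_{θ θ} = -r
Γ^θ_{r θ} = 1/r
Ricci tensor (R_{ij} = R^k_{ikj}): R_{rr} = 0, R_{rθ} = 0, R_{θθ} = 0
Inverse metric: g^{rr} = 1, g^{θθ} = 1/r^2
R = g^{ij} R_{ij} = (1)(0) + (1/r^2)(0) = 0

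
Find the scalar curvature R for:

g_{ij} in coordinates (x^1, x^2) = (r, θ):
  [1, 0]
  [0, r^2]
Non-zero Christoffel symbols (Γ^k_{ij} = Γ^k_{ji}):
Γ^r_{θ θ} = -r
Γ^θ_{r θ} = 1/r
Ricci tensor (R_{ij} = R^k_{ikj}): R_{rr} = 0, R_{rθ} = 0, R_{θθ} = 0
Inverse metric: g^{rr} = 1, g^{θθ} = 1/r^2
R = g^{ij} R_{ij} = (1)(0) + (1/r^2)(0) = 0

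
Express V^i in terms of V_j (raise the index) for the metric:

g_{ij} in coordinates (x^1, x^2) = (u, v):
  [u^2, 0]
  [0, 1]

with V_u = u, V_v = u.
Inverse metric (diagonal): g^{uu} = 1/u^2, g^{vv} = 1
V^i = g^{ij} V_j:
V^u = (1/u^2)(u) + (0)(u) = 1/u
V^v = (0)(u) + (1)(u) = u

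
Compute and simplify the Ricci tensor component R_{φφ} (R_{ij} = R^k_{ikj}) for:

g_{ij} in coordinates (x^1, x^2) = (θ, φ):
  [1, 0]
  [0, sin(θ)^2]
Non-zero Christoffel symbols (Γ^k_{ij} = Γ^k_{ji}):
Γ^θ_{φ φ} = -sin(2*θ)/2
Γ^φ_{θ φ} = 1/tan(θ)
R^θ_{φ θ φ} = ∂_θ Γ^θ_{φ φ} - ∂_φ Γ^θ_{φ θ} + Γ^θ_{θ m} Γ^m_{φ φ} - Γ^θ_{φ m} Γ^m_{φ θ}
  = (-cos(2*θ)) - (0) + (0) - (-cos(θ)^2) = sin(θ)^2
R^φ_{φ φ φ} = 0 (a repeated index in an antisymmetric pair)
R_{φφ} = R^θ_{φ θ φ} + R^φ_{φ φ φ} = (sin(θ)^2) + (0) = sin(θ)^2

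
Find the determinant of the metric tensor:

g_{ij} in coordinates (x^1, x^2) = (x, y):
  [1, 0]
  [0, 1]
For a 2×2 metric: det(g) = g_{11}·g_{22} - g_{12}·g_{21}
= (1)·(1) - (0)·(0)
= 1 - 0
det(g) = 1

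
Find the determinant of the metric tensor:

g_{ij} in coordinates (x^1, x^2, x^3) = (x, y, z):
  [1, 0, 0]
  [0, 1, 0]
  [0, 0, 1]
Diagonal metric: det(g) = g_{11}·g_{22}·g_{33}
= (1)·(1)·(1)
det(g) = 1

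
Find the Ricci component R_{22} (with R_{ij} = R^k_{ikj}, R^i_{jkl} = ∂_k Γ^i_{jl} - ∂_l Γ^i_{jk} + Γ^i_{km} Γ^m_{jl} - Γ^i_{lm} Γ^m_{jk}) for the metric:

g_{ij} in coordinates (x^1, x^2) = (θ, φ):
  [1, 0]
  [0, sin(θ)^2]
Non-zero Christoffel symbols (Γ^k_{ij} = Γ^k_{ji}):
Γ^θ_{φ φ} = -sin(2*θ)/2
Γ^φ_{θ φ} = 1/tan(θ)
R^θ_{φ θ φ} = ∂_θ Γ^θ_{φ φ} - ∂_φ Γ^θ_{φ θ} + Γ^θ_{θ m} Γ^m_{φ φ} - Γ^θ_{φ m} Γ^m_{φ θ}
  = (-cos(2*θ)) - (0) + (0) - (-cos(θ)^2) = sin(θ)^2
R^φ_{φ φ φ} = 0 (a repeated index in an antisymmetric pair)
R_{φφ} = R^θ_{φ θ φ} + R^φ_{φ φ φ} = (sin(θ)^2) + (0) = sin(θ)^2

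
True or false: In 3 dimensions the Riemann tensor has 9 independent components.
n^2(n^2-1)/12 = 9·8/12 = 6 independent components for n = 3.
False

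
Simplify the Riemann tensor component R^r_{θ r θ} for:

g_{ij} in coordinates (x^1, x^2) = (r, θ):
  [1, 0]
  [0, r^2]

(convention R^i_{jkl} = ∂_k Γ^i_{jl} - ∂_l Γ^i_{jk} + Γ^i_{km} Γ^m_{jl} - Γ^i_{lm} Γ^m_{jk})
Non-zero Christoffel symbols (Γ^k_{ij} = Γ^k_{ji}):
Γ^r_{θ θ} = -r
Γ^θ_{r θ} = 1/r
R^r_{θ r θ} = ∂_r Γ^r_{θ θ} - ∂_θ Γ^r_{θ r} + Γ^r_{r m} Γ^m_{θ θ} - Γ^r_{θ m} Γ^m_{θ r}
  = (-1) - (0) + (0) - (-1) = 0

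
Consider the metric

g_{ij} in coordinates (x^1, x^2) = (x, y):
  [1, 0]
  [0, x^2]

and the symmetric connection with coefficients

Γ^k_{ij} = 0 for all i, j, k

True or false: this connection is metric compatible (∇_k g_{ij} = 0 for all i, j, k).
Using ∇_k g_{ij} = ∂_k g_{ij} - Γ^m_{ki} g_{mj} - Γ^m_{kj} g_{im}:
∇_x g_{yy} = (2*x) - (0) - (0) = 2*x ≠ 0
So the connection is not metric compatible (it is not the Levi-Civita connection).
False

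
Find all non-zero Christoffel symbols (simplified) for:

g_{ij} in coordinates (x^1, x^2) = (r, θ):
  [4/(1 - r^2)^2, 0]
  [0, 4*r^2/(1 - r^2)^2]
Using Γ^k_{ij} = (1/2) g^{km} (∂_i g_{mj} + ∂_j g_{mi} - ∂_m g_{ij}); the metric is diagonal, so only the m = k term contributes.
Non-zero symbols (using the symmetry Γ^k_{ij} = Γ^k_{ji}):
Γ^r_{r r} = (1/2) g^{rr} (∂_r g_{rr} + ∂_r g_{rr} - ∂_r g_{rr}) = (1/2)((1 - r^2)^2/4)((16*r/(1 - r^2)^3) + (16*r/(1 - r^2)^3) - (16*r/(1 - r^2)^3)) = 2*r/(1 - r^2)
Γ^r_{θ θ} = (1/2) g^{rr} (∂_θ g_{rθ} + ∂_θ g_{rθ} - ∂_r g_{θθ}) = (1/2)((1 - r^2)^2/4)((0) + (0) - (-8*(r^3 + r)/(r^2 - 1)^3)) = (r^3 + r)/(r^2 - 1)
Γ^θ_{r θ} = (1/2) g^{θθ} (∂_r g_{θθ} + ∂_θ g_{θr} - ∂_θ g_{rθ}) = (1/2)((1 - r^2)^2/(4*r^2))((-8*(r^3 + r)/(r^2 - 1)^3) + (0) - (0)) = (-r^2 - 1)/(r^3 - r)
All other Christoffel symbols are zero.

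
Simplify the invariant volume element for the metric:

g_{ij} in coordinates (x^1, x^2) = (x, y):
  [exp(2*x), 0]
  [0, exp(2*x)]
det(g) = exp(4*x)
√|det(g)| = exp(2*x)
Volume element: dV = exp(2*x) dx dy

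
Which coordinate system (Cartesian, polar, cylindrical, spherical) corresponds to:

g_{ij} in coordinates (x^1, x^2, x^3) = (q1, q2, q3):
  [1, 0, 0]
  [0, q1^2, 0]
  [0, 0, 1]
The line element ds^2 = dq1^2 + q1^2 dq2^2 + dq3^2 is dr^2 + r^2 dθ^2 + dz^2 with q1 = r, q2 = θ, q3 = z.
cylindrical coordinates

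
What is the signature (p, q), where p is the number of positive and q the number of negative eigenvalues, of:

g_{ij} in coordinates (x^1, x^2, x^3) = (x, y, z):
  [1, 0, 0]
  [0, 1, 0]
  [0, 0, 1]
The metric is diagonal, so its eigenvalues are the diagonal entries: 1, 1, 1 (at a generic point, where coordinate-dependent entries are positive).
3 positive, 0 negative.
(3, 0) - Riemannian (positive definite)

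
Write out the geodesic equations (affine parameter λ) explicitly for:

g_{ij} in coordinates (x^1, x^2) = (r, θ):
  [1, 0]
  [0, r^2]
Geodesic equation: d^2x^k/dλ^2 + Γ^k_{ij} (dx^i/dλ)(dx^j/dλ) = 0.
Non-zero Christoffel symbols:
Γ^r_{θ θ} = -r
Γ^θ_{r θ} = 1/r
Substituting (the symmetric pair Γ^k_{ij}, Γ^k_{ji} combines into a factor 2):
d^2r/dλ^2 - r (dθ/dλ)^2 = 0
d^2θ/dλ^2 + (2/r) (dr/dλ)(dθ/dλ) = 0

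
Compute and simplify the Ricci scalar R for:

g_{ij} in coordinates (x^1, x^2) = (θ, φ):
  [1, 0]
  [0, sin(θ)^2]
Non-zero Christoffel symbols (Γ^k_{ij} = Γ^k_{ji}):
Γ^θ_{φ φ} = -sin(2*θ)/2
Γ^φ_{θ φ} = 1/tan(θ)
Ricci tensor (R_{ij} = R^k_{ikj}): R_{θθ} = 1, R_{θφ} = 0, R_{φφ} = sin(θ)^2
Inverse metric: g^{θθ} = 1, g^{φφ} = 1/sin(θ)^2
R = g^{ij} R_{ij} = (1)(1) + (1/sin(θ)^2)(sin(θ)^2) = 2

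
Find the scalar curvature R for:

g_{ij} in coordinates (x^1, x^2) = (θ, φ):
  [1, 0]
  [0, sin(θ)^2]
Non-zero Christoffel symbols (Γ^k_{ij} = Γ^k_{ji}):
Γ^θ_{φ φ} = -sin(2*θ)/2
Γ^φ_{θ φ} = 1/tan(θ)
Ricci tensor (R_{ij} = R^k_{ikj}): R_{θθ} = 1, R_{θφ} = 0, R_{φφ} = sin(θ)^2
Inverse metric: g^{θθ} = 1, g^{φφ} = 1/sin(θ)^2
R = g^{ij} R_{ij} = (1)(1) + (1/sin(θ)^2)(sin(θ)^2) = 2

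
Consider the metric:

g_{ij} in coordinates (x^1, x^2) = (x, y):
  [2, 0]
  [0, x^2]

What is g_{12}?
With x^1 = x, x^2 = y, g_{12} = g_{xy} is the row-1, column-2 entry of the matrix.
g_{12} = 0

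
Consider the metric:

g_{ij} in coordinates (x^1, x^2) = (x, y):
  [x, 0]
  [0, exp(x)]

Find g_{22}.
With x^1 = x, x^2 = y, g_{22} = g_{yy} is the row-2, column-2 entry of the matrix.
g_{22} = exp(x)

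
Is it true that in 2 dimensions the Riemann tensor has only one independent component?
The number of independent components is n^2(n^2-1)/12 = 4·3/12 = 1 for n = 2 (e.g. R_{1212}).
Yes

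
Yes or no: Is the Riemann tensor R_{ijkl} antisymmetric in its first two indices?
R_{ijkl} = -R_{jikl} (follows from metric compatibility).
Yes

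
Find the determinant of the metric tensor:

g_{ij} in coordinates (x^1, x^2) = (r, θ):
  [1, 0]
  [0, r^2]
For a 2×2 metric: det(g) = g_{11}·g_{22} - g_{12}·g_{21}
= (1)·(r^2) - (0)·(0)
= r^2 - 0
det(g) = r^2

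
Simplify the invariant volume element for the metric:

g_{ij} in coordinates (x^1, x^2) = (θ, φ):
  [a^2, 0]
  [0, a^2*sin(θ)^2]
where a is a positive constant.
det(g) = a^4*sin(θ)^2
√|det(g)| = a^2*sin(θ) (taking 0 < θ < π so that |sin(θ)| = sin(θ))
Volume element: dV = a^2*sin(θ) dθ dφ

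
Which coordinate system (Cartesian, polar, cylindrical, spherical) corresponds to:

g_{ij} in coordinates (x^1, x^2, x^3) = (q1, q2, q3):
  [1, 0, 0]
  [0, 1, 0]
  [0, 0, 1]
All components are constant and the metric is the identity, i.e. orthonormal rectilinear coordinates.
Cartesian (3D) coordinates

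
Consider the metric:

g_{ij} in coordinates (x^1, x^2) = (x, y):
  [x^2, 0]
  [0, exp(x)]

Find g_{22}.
With x^1 = x, x^2 = y, g_{22} = g_{yy} is the row-2, column-2 entry of the matrix.
g_{22} = exp(x)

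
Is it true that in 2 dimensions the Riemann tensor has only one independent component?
The number of independent components is n^2(n^2-1)/12 = 4·3/12 = 1 for n = 2 (e.g. R_{1212}).
Yes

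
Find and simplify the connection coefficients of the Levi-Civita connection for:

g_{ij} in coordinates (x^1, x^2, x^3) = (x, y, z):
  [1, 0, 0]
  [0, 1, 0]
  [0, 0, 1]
Using Γ^k_{ij} = (1/2) g^{km} (∂_i g_{mj} + ∂_j g_{mi} - ∂_m g_{ij}); the metric is diagonal, so only the m = k term contributes.
Every metric component is constant, so all ∂_m g_{ij} = 0 and every Christoffel symbol vanishes.
All Christoffel symbols are zero.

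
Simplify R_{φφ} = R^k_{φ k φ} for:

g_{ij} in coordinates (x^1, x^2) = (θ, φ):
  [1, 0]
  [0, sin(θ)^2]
Non-zero Christoffel symbols (Γ^k_{ij} = Γ^k_{ji}):
Γ^θ_{φ φ} = -sin(2*θ)/2
Γ^φ_{θ φ} = 1/tan(θ)
R^θ_{φ θ φ} = ∂_θ Γ^θ_{φ φ} - ∂_φ Γ^θ_{φ θ} + Γ^θ_{θ m} Γ^m_{φ φ} - Γ^θ_{φ m} Γ^m_{φ θ}
  = (-cos(2*θ)) - (0) + (0) - (-cos(θ)^2) = sin(θ)^2
R^φ_{φ φ φ} = 0 (a repeated index in an antisymmetric pair)
R_{φφ} = R^θ_{φ θ φ} + R^φ_{φ φ φ} = (sin(θ)^2) + (0) = sin(θ)^2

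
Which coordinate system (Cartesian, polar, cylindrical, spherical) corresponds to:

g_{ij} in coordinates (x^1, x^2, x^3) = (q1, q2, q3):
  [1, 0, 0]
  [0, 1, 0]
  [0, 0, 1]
All components are constant and the metric is the identity, i.e. orthonormal rectilinear coordinates.
Cartesian (3D) coordinates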